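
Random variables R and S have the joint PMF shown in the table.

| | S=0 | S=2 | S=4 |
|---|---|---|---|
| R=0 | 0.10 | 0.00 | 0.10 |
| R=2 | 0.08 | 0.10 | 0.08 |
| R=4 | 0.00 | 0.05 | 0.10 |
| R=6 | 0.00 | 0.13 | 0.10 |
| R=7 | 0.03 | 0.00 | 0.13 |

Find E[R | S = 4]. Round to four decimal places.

4.0588

P(S = 4) = 0.51.
Σ R·P over the event = 0·(0.10) + 2·(0.08) + 4·(0.10) + 6·(0.10) + 7·(0.13) = 2.07.
E[R | S = 4] = (2.07) / (0.51) = 4.0588.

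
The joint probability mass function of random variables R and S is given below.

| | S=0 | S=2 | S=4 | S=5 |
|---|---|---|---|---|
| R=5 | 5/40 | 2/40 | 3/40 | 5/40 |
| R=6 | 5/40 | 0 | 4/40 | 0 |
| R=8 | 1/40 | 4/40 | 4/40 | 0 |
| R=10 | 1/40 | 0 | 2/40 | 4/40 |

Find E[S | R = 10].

P(R = 10) = 7/40.
Σ S·P over the event = 0·(1/40) + 4·(2/40) + 5·(4/40) = 7/10.
E[S | R = 10] = (7/10) / (7/40) = 4.

4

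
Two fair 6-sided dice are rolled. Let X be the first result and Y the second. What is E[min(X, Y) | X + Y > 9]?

29/6

P(X + Y > 9) = 1/6.
Summing min(X,Y)·P(x,y) over outcomes with X + Y > 9 gives 29/36.
E[min(X, Y) | X + Y > 9] = (29/36) / (1/6) = 29/6.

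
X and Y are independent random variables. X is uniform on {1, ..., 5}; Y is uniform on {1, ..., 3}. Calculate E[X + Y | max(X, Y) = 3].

Outcomes with max(X, Y) = 3: (1,3), (2,3), (3,1), (3,2), (3,3), each with probability 1/15.
E[X + Y | max(X, Y) = 3] = (4 + 5 + 4 + 5 + 6) / 5 = 24/5.

24/5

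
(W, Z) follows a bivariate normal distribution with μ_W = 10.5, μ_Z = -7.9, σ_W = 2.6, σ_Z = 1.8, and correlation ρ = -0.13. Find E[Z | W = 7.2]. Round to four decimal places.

The regression of Z on W has slope ρ·σ_Z/σ_W and passes through (μ_W, μ_Z).
E[Z | W=7.2] = -7.9 + (-0.13)·(1.8/2.6)·(7.2 − (10.5)) = -7.9 + (-0.09)·(-3.3) = -7.6030.

-7.6030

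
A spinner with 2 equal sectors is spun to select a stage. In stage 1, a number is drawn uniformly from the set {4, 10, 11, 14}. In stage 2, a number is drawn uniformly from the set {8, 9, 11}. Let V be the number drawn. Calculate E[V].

229/24

E[V | stage 1] = (4+10+11+14)/4 = 39/4.
E[V | stage 2] = (8+9+11)/3 = 28/3.
E[V] = (1/2)·(39/4) + (1/2)·(28/3) = 229/24.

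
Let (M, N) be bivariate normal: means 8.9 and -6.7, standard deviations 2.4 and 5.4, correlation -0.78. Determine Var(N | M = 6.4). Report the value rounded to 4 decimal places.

For a bivariate normal, Var(N | M=x) = σ_N²(1 − ρ²).
Var(N | M=6.4) = (5.4)²·(1 − (-0.78)²) = 29.16·0.3916 = 11.4191.

11.4191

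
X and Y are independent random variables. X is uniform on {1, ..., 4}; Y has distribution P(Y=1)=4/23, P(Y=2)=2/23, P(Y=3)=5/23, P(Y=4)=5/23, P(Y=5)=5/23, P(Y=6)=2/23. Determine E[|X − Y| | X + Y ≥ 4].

P(X + Y ≥ 4) = 41/46.
Summing |X−Y|·P(x,y) over outcomes with X + Y ≥ 4 gives 77/46.
E[|X − Y| | X + Y ≥ 4] = (77/46) / (41/46) = 77/41.

77/41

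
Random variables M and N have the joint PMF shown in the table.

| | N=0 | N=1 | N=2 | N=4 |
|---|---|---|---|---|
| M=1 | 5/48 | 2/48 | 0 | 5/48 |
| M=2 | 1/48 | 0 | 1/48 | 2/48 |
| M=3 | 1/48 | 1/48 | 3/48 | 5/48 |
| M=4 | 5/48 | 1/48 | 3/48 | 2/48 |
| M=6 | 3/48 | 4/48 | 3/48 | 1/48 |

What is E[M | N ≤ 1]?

P(N ≤ 1) = 23/48.
Summing M·P(M=x,N=y) over the conditioning event gives 27/16.
E[M | N ≤ 1] = (27/16) / (23/48) = 81/23.

81/23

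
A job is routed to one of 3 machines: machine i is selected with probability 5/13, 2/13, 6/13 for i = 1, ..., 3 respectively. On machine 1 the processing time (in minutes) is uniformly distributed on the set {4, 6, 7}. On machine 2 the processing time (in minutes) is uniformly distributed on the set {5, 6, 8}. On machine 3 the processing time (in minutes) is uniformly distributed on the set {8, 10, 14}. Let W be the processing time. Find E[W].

E[W | machine 1] = (4+6+7)/3 = 17/3.
E[W | machine 2] = (5+6+8)/3 = 19/3.
E[W | machine 3] = (8+10+14)/3 = 32/3.
E[W] = (5/13)·(17/3) + (2/13)·(19/3) + (6/13)·(32/3) = 105/13.

105/13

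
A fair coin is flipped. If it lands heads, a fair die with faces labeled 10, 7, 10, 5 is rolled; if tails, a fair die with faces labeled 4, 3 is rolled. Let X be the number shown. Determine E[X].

E[X | heads] = (10+7+10+5)/4 = 8.
E[X | tails] = (4+3)/2 = 7/2.
E[X] = (1/2)·(8) + (1/2)·(7/2) = 23/4.

23/4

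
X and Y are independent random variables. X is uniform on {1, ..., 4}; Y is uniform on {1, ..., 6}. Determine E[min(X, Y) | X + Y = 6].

P(X + Y = 6) = 1/6.
Summing min(X,Y)·P(x,y) over outcomes with X + Y = 6 gives 1/3.
E[min(X, Y) | X + Y = 6] = (1/3) / (1/6) = 2.

2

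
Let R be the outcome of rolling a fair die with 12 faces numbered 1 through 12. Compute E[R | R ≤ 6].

Given R ≤ 6, R is equally likely to be any of {1, 2, 3, 4, 5, 6}.
E[R | R ≤ 6] = (1 + 2 + 3 + 4 + 5 + 6) / 6 = 7/2.

7/2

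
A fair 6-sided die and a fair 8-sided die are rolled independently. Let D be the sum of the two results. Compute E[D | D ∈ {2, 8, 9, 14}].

P(D ∈ {2, 8, 9, 14}) = 7/24.
Σ over the event: 2·1/48 + 8·1/8 + 9·1/8 + 14·1/48 = 59/24.
E[D | D ∈ {2, 8, 9, 14}] = (59/24) / (7/24) = 59/7.

59/7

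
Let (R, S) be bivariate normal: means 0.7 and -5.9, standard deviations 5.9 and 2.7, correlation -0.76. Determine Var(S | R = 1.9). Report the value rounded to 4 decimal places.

Var(S | R=x) = (1 − ρ²)·σ_S².
Var(S | R=1.9) = (2.7)²·(1 − (-0.76)²) = 7.29·0.4224 = 3.0793.

3.0793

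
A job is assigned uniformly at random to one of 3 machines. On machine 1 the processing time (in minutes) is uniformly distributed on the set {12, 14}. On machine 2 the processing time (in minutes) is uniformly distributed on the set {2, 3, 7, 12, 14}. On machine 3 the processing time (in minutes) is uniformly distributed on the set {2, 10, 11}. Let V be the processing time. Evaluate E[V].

424/45

E[V | machine 1] = (12+14)/2 = 13.
E[V | machine 2] = (2+3+7+12+14)/5 = 38/5.
E[V | machine 3] = (2+10+11)/3 = 23/3.
By the law of total expectation,
E[V] = (1/3)·(13) + (1/3)·(38/5) + (1/3)·(23/3) = 424/45.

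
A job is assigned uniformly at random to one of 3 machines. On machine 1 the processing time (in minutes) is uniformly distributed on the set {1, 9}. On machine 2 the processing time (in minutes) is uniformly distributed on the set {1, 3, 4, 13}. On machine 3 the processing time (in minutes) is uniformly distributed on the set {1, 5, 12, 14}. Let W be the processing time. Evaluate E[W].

E[W | machine 1] = (1+9)/2 = 5.
E[W | machine 2] = (1+3+4+13)/4 = 21/4.
E[W | machine 3] = (1+5+12+14)/4 = 8.
E[W] = (1/3)·(5) + (1/3)·(21/4) + (1/3)·(8) = 73/12.

73/12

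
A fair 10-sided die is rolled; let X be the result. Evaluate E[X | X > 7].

Given X > 7, X is equally likely to be any of {8, 9, 10}.
E[X | X > 7] = (8 + 9 + 10) / 3 = 9.

9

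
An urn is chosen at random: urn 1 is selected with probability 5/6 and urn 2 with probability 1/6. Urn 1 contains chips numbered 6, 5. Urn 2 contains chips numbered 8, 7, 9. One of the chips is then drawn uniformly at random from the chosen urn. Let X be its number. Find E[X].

E[X | urn 1] = (6+5)/2 = 11/2.
E[X | urn 2] = (8+7+9)/3 = 8.
By the law of total expectation,
E[X] = (5/6)·(11/2) + (1/6)·(8) = 71/12.

71/12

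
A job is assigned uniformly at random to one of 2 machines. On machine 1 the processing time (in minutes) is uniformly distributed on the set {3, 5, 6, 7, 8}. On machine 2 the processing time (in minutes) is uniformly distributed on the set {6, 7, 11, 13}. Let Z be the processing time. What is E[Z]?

E[Z | machine 1] = (3+5+6+7+8)/5 = 29/5.
E[Z | machine 2] = (6+7+11+13)/4 = 37/4.
By the law of total expectation,
E[Z] = (1/2)·(29/5) + (1/2)·(37/4) = 301/40.

301/40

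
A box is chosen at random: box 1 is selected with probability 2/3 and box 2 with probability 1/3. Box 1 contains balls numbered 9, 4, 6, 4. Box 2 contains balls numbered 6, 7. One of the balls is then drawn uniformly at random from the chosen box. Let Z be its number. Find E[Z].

E[Z | box 1] = (9+4+6+4)/4 = 23/4.
E[Z | box 2] = (6+7)/2 = 13/2.
E[Z] = (2/3)·(23/4) + (1/3)·(13/2) = 6.

6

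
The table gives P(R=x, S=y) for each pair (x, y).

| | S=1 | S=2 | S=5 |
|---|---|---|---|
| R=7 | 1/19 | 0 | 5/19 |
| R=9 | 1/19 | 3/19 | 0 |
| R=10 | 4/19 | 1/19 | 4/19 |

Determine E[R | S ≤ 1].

28/3

P(S ≤ 1) = 6/19.
Σ R·P over the event = 7·(1/19) + 9·(1/19) + 10·(4/19) = 56/19.
E[R | S ≤ 1] = (56/19) / (6/19) = 28/3.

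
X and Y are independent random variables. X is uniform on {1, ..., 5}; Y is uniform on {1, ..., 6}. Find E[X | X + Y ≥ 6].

7/2

P(X + Y ≥ 6) = 2/3.
Summing X·P(x,y) over outcomes with X + Y ≥ 6 gives 7/3.
E[X | X + Y ≥ 6] = (7/3) / (2/3) = 7/2.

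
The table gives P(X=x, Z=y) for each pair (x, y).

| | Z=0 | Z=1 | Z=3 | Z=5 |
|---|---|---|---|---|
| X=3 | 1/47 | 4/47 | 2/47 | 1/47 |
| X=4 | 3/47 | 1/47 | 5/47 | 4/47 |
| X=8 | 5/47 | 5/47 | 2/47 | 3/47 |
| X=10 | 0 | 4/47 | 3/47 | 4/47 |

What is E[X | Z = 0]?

P(Z = 0) = 9/47.
Σ X·P over the event = 3·(1/47) + 4·(3/47) + 8·(5/47) = 55/47.
E[X | Z = 0] = (55/47) / (9/47) = 55/9.

55/9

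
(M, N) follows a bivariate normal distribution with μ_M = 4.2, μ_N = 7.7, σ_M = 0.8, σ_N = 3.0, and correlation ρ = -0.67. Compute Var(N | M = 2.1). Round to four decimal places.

4.9599

The conditional variance in a bivariate normal is σ_N²(1 − ρ²), independent of x.
Var(N | M=2.1) = (3.0)²·(1 − (-0.67)²) = 9·0.5511 = 4.9599.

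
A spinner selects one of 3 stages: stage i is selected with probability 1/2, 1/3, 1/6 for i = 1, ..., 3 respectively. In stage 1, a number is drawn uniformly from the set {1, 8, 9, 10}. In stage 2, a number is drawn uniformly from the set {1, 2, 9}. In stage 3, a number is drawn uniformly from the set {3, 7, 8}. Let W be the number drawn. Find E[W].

35/6

E[W | stage 1] = (1+8+9+10)/4 = 7.
E[W | stage 2] = (1+2+9)/3 = 4.
E[W | stage 3] = (3+7+8)/3 = 6.
E[W] = (1/2)·(7) + (1/3)·(4) + (1/6)·(6) = 35/6.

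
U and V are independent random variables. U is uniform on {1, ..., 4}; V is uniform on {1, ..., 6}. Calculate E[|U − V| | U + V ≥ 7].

Outcomes with U + V ≥ 7: (1,6), (2,5), (2,6), (3,4), (3,5), (3,6), (4,3), (4,4), (4,5), (4,6), each with probability 1/24.
E[|U − V| | U + V ≥ 7] = (5 + 3 + 4 + 1 + 2 + 3 + 1 + 0 + 1 + 2) / 10 = 11/5.

11/5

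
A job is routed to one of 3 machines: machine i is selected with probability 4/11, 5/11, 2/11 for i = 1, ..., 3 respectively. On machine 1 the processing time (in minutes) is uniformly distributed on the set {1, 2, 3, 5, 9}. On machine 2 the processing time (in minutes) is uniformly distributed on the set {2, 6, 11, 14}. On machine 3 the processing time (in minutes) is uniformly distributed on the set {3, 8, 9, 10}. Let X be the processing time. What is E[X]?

289/44

E[X | machine 1] = (1+2+3+5+9)/5 = 4.
E[X | machine 2] = (2+6+11+14)/4 = 33/4.
E[X | machine 3] = (3+8+9+10)/4 = 15/2.
E[X] = (4/11)·(4) + (5/11)·(33/4) + (2/11)·(15/2) = 289/44.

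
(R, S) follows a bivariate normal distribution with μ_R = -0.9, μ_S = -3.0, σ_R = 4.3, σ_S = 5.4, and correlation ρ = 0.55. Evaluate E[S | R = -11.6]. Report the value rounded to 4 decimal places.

E[S | R=x] = μ_S + ρ(σ_S/σ_R)(x − μ_R) for jointly normal variables.
E[S | R=-11.6] = -3.0 + (0.55)·(5.4/4.3)·(-11.6 − (-0.9)) = -3.0 + (0.6907)·(-10.7) = -10.3905.

-10.3905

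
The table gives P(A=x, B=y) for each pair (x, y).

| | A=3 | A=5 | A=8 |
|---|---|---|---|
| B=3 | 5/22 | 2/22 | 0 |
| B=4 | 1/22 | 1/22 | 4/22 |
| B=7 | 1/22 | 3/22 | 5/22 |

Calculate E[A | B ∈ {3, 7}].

P(B ∈ {3, 7}) = 8/11.
Summing A·P(A=x,B=y) over the conditioning event gives 83/22.
E[A | B ∈ {3, 7}] = (83/22) / (8/11) = 83/16.

83/16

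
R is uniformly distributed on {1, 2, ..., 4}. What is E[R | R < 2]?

1

Given R < 2, R is equally likely to be any of {1}.
E[R | R < 2] = (1) / 1 = 1.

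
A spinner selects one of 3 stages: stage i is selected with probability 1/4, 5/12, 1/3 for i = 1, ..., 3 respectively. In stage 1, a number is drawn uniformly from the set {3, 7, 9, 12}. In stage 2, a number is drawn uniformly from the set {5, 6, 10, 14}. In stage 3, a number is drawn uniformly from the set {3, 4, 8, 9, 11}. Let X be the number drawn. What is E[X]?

E[X | stage 1] = (3+7+9+12)/4 = 31/4.
E[X | stage 2] = (5+6+10+14)/4 = 35/4.
E[X | stage 3] = (3+4+8+9+11)/5 = 7.
By the law of total expectation,
E[X] = (1/4)·(31/4) + (5/12)·(35/4) + (1/3)·(7) = 95/12.

95/12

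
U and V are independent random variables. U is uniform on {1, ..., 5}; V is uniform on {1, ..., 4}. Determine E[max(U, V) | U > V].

4

Outcomes with U > V: (2,1), (3,1), (3,2), (4,1), (4,2), (4,3), (5,1), (5,2), (5,3), (5,4), each with probability 1/20.
E[max(U, V) | U > V] = (2 + 3 + 3 + 4 + 4 + 4 + 5 + 5 + 5 + 5) / 10 = 4.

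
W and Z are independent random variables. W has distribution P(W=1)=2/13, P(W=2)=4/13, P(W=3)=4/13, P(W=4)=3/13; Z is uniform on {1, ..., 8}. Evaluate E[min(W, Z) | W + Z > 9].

P(W + Z > 9) = 21/104.
Summing min(W,Z)·P(x,y) over outcomes with W + Z > 9 gives 17/26.
E[min(W, Z) | W + Z > 9] = (17/26) / (21/104) = 68/21.

68/21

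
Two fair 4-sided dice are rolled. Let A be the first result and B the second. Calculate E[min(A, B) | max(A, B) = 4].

16/7

P(max(A, B) = 4) = 7/16.
Summing min(A,B)·P(x,y) over outcomes with max(A, B) = 4 gives 1.
E[min(A, B) | max(A, B) = 4] = (1) / (7/16) = 16/7.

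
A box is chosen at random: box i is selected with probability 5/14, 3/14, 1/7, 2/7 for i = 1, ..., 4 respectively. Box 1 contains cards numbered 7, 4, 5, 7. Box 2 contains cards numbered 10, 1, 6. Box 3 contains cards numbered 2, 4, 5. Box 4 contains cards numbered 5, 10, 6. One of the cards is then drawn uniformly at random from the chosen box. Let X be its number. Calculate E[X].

139/24

E[X | box 1] = (7+4+5+7)/4 = 23/4.
E[X | box 2] = (10+1+6)/3 = 17/3.
E[X | box 3] = (2+4+5)/3 = 11/3.
E[X | box 4] = (5+10+6)/3 = 7.
By the law of total expectation,
E[X] = (5/14)·(23/4) + (3/14)·(17/3) + (1/7)·(11/3) + (2/7)·(7) = 139/24.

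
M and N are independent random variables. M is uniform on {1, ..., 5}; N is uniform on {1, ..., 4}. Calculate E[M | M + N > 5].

4

Outcomes with M + N > 5: (2,4), (3,3), (3,4), (4,2), (4,3), (4,4), (5,1), (5,2), (5,3), (5,4), each with probability 1/20.
E[M | M + N > 5] = (2 + 3 + 3 + 4 + 4 + 4 + 5 + 5 + 5 + 5) / 10 = 4.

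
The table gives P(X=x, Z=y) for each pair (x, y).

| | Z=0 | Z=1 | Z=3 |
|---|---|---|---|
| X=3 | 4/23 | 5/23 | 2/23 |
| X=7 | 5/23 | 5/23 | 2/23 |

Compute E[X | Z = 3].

5

P(Z = 3) = 4/23.
Σ X·P over the event = 3·(2/23) + 7·(2/23) = 20/23.
E[X | Z = 3] = (20/23) / (4/23) = 5.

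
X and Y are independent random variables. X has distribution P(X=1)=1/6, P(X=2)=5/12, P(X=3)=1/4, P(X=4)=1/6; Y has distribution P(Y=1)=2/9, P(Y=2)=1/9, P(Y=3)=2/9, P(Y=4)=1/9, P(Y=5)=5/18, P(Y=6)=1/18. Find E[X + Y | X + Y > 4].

73/11

P(X + Y > 4) = 77/108.
Summing (X+Y)·P(x,y) over outcomes with X + Y > 4 gives 511/108.
E[X + Y | X + Y > 4] = (511/108) / (77/108) = 73/11.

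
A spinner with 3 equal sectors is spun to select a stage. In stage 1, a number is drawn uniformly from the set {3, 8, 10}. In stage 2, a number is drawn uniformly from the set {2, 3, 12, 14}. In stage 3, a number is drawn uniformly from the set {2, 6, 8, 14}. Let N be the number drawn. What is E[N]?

E[N | stage 1] = (3+8+10)/3 = 7.
E[N | stage 2] = (2+3+12+14)/4 = 31/4.
E[N | stage 3] = (2+6+8+14)/4 = 15/2.
E[N] = (1/3)·(7) + (1/3)·(31/4) + (1/3)·(15/2) = 89/12.

89/12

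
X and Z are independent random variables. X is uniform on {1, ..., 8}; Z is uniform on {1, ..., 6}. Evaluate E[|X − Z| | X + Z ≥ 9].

P(X + Z ≥ 9) = 7/16.
Summing |X−Z|·P(x,y) over outcomes with X + Z ≥ 9 gives 7/6.
E[|X − Z| | X + Z ≥ 9] = (7/6) / (7/16) = 8/3.

8/3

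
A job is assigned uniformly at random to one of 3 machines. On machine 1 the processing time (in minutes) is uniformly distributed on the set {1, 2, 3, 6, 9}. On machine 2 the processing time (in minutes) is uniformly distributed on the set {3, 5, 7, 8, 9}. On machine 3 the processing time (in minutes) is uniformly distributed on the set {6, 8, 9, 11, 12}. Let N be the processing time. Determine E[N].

33/5

E[N | machine 1] = (1+2+3+6+9)/5 = 21/5.
E[N | machine 2] = (3+5+7+8+9)/5 = 32/5.
E[N | machine 3] = (6+8+9+11+12)/5 = 46/5.
E[N] = (1/3)·(21/5) + (1/3)·(32/5) + (1/3)·(46/5) = 33/5.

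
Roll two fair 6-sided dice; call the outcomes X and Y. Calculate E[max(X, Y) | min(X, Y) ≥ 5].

23/4

P(min(X, Y) ≥ 5) = 1/9.
Summing max(X,Y)·P(x,y) over outcomes with min(X, Y) ≥ 5 gives 23/36.
E[max(X, Y) | min(X, Y) ≥ 5] = (23/36) / (1/9) = 23/4.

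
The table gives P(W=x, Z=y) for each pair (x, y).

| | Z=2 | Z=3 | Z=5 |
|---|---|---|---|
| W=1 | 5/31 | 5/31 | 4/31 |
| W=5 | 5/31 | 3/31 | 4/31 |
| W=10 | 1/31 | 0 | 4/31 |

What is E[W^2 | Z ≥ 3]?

P(Z ≥ 3) = 20/31.
Σ W^2·P over the event = 1·(5/31) + 1·(4/31) + 25·(3/31) + 25·(4/31) + 100·(4/31) = 584/31.
E[W^2 | Z ≥ 3] = (584/31) / (20/31) = 146/5.

146/5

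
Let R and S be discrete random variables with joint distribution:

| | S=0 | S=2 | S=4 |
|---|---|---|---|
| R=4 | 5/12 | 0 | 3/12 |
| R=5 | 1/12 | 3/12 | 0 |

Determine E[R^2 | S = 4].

P(S = 4) = 1/4.
Summing R^2·P(R=x,S=y) over the conditioning event gives 4.
E[R^2 | S = 4] = (4) / (1/4) = 16.

16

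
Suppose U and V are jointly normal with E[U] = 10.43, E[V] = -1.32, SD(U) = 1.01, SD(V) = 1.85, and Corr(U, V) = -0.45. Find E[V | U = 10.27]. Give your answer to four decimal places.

For a bivariate normal, E[V | U=x] = μ_V + ρ·(σ_V/σ_U)·(x − μ_U).
E[V | U=10.27] = -1.32 + (-0.45)·(1.85/1.01)·(10.27 − (10.43)) = -1.32 + (-0.82426)·(-0.16) = -1.1881.

-1.1881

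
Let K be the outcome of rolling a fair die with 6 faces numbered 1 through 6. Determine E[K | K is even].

4

Given K is even, K is equally likely to be any of {2, 4, 6}.
E[K | K is even] = (2 + 4 + 6) / 3 = 4.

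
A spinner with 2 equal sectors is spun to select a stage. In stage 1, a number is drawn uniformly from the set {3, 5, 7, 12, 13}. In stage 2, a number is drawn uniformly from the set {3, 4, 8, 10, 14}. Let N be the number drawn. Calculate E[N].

79/10

E[N | stage 1] = (3+5+7+12+13)/5 = 8.
E[N | stage 2] = (3+4+8+10+14)/5 = 39/5.
E[N] = (1/2)·(8) + (1/2)·(39/5) = 79/10.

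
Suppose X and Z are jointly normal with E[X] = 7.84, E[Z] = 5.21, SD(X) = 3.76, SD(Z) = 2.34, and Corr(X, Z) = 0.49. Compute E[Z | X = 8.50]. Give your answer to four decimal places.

5.4113

The regression of Z on X has slope ρ·σ_Z/σ_X and passes through (μ_X, μ_Z).
E[Z | X=8.50] = 5.21 + (0.49)·(2.34/3.76)·(8.50 − (7.84)) = 5.21 + (0.30495)·(0.66) = 5.4113.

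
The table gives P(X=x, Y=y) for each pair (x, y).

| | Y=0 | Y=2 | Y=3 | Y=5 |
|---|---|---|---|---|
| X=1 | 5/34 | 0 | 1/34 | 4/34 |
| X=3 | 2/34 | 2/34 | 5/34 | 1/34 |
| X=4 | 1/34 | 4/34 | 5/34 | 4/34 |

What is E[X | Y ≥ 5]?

P(Y ≥ 5) = 9/34.
Σ X·P over the event = 1·(4/34) + 3·(1/34) + 4·(4/34) = 23/34.
E[X | Y ≥ 5] = (23/34) / (9/34) = 23/9.

23/9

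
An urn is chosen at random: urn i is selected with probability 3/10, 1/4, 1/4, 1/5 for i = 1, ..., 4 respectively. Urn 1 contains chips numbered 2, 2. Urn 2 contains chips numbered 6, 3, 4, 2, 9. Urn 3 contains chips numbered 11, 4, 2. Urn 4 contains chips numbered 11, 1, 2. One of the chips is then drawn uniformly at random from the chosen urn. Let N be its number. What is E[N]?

83/20

E[N | urn 1] = (2+2)/2 = 2.
E[N | urn 2] = (6+3+4+2+9)/5 = 24/5.
E[N | urn 3] = (11+4+2)/3 = 17/3.
E[N | urn 4] = (11+1+2)/3 = 14/3.
By the law of total expectation,
E[N] = (3/10)·(2) + (1/4)·(24/5) + (1/4)·(17/3) + (1/5)·(14/3) = 83/20.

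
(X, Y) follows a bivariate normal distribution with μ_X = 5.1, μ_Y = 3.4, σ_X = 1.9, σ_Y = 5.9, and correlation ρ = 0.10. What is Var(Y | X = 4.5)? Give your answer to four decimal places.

The conditional variance in a bivariate normal is σ_Y²(1 − ρ²), independent of x.
Var(Y | X=4.5) = (5.9)²·(1 − (0.10)²) = 34.81·0.99 = 34.4619.

34.4619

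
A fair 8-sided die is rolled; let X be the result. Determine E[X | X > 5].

Given X > 5, X is equally likely to be any of {6, 7, 8}.
E[X | X > 5] = (6 + 7 + 8) / 3 = 7.

7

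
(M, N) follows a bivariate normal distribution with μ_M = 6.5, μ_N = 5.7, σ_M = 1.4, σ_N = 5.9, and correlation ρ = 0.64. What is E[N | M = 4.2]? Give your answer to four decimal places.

E[N | M=x] = μ_N + ρ(σ_N/σ_M)(x − μ_M) for jointly normal variables.
E[N | M=4.2] = 5.7 + (0.64)·(5.9/1.4)·(4.2 − (6.5)) = 5.7 + (2.69714)·(-2.3) = -0.5034.

-0.5034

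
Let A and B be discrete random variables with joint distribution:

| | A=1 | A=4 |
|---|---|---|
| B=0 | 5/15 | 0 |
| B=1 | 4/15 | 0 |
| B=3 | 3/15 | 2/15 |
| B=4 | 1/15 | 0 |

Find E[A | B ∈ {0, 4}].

P(B ∈ {0, 4}) = 2/5.
Σ A·P over the event = 1·(5/15) + 1·(1/15) = 2/5.
E[A | B ∈ {0, 4}] = (2/5) / (2/5) = 1.

1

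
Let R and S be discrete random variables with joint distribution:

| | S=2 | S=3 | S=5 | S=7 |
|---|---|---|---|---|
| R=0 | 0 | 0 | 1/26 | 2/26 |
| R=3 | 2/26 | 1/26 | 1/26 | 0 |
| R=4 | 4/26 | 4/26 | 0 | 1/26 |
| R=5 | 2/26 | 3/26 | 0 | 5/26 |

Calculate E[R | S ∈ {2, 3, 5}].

P(S ∈ {2, 3, 5}) = 9/13.
Σ R·P over the event = 0·(1/26) + 3·(2/26) + 3·(1/26) + 3·(1/26) + 4·(4/26) + 4·(4/26) + 5·(2/26) + 5·(3/26) = 69/26.
E[R | S ∈ {2, 3, 5}] = (69/26) / (9/13) = 23/6.

23/6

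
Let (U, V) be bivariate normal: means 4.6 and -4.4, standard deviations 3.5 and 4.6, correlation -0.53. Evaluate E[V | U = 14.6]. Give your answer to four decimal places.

-11.3657

The regression of V on U has slope ρ·σ_V/σ_U and passes through (μ_U, μ_V).
E[V | U=14.6] = -4.4 + (-0.53)·(4.6/3.5)·(14.6 − (4.6)) = -4.4 + (-0.69657)·(10) = -11.3657.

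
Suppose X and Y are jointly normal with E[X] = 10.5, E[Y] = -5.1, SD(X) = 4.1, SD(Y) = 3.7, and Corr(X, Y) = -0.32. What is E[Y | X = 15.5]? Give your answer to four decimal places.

-6.5439

For a bivariate normal, E[Y | X=x] = μ_Y + ρ·(σ_Y/σ_X)·(x − μ_X).
E[Y | X=15.5] = -5.1 + (-0.32)·(3.7/4.1)·(15.5 − (10.5)) = -5.1 + (-0.28878)·(5) = -6.5439.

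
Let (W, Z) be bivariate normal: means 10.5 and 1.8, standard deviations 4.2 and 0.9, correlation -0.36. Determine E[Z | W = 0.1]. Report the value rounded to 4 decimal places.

2.6023

E[Z | W=x] = μ_Z + ρ(σ_Z/σ_W)(x − μ_W) for jointly normal variables.
E[Z | W=0.1] = 1.8 + (-0.36)·(0.9/4.2)·(0.1 − (10.5)) = 1.8 + (-0.077143)·(-10.4) = 2.6023.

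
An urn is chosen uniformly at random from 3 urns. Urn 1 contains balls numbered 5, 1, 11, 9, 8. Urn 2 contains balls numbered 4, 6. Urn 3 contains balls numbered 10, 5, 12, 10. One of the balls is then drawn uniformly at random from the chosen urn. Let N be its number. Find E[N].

E[N | urn 1] = (5+1+11+9+8)/5 = 34/5.
E[N | urn 2] = (4+6)/2 = 5.
E[N | urn 3] = (10+5+12+10)/4 = 37/4.
By the law of total expectation,
E[N] = (1/3)·(34/5) + (1/3)·(5) + (1/3)·(37/4) = 421/60.

421/60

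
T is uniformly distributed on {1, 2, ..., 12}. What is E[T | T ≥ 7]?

19/2

Given T ≥ 7, T is equally likely to be any of {7, 8, 9, 10, 11, 12}.
E[T | T ≥ 7] = (7 + 8 + 9 + 10 + 11 + 12) / 6 = 19/2.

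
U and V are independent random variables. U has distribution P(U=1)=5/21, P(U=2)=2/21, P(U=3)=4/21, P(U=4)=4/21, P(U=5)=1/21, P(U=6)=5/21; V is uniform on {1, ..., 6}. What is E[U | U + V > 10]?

65/11

P(U + V > 10) = 11/126.
Summing U·P(x,y) over outcomes with U + V > 10 gives 65/126.
E[U | U + V > 10] = (65/126) / (11/126) = 65/11.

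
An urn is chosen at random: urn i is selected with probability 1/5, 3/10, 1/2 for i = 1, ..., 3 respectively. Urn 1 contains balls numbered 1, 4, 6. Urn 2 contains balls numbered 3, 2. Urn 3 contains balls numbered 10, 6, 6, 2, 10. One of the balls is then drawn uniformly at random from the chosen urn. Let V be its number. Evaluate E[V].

E[V | urn 1] = (1+4+6)/3 = 11/3.
E[V | urn 2] = (3+2)/2 = 5/2.
E[V | urn 3] = (10+6+6+2+10)/5 = 34/5.
E[V] = (1/5)·(11/3) + (3/10)·(5/2) + (1/2)·(34/5) = 293/60.

293/60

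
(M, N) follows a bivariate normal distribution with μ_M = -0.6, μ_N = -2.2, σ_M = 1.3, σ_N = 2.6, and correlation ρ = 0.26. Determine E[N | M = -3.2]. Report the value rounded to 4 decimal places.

The regression of N on M has slope ρ·σ_N/σ_M and passes through (μ_M, μ_N).
E[N | M=-3.2] = -2.2 + (0.26)·(2.6/1.3)·(-3.2 − (-0.6)) = -2.2 + (0.52)·(-2.6) = -3.5520.

-3.5520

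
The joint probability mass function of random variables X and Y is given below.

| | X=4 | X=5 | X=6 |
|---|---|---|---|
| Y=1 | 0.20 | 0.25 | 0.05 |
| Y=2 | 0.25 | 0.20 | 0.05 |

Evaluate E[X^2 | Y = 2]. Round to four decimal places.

P(Y = 2) = 0.50.
Σ X^2·P over the event = 16·(0.25) + 25·(0.20) + 36·(0.05) = 10.80.
E[X^2 | Y = 2] = (10.80) / (0.50) = 21.6000.

21.6000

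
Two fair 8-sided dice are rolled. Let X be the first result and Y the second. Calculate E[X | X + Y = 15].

P(X + Y = 15) = 1/32.
Summing X·P(x,y) over outcomes with X + Y = 15 gives 15/64.
E[X | X + Y = 15] = (15/64) / (1/32) = 15/2.

15/2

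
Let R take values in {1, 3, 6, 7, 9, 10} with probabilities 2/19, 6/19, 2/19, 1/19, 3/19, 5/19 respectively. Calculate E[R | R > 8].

77/8

P(R > 8) = 8/19.
Σ over the event: 9·3/19 + 10·5/19 = 77/19.
E[R | R > 8] = (77/19) / (8/19) = 77/8.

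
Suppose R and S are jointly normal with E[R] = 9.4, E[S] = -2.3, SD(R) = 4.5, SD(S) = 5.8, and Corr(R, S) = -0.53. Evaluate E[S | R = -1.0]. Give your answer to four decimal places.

4.8044

For a bivariate normal, E[S | R=x] = μ_S + ρ·(σ_S/σ_R)·(x − μ_R).
E[S | R=-1.0] = -2.3 + (-0.53)·(5.8/4.5)·(-1.0 − (9.4)) = -2.3 + (-0.683111)·(-10.4) = 4.8044.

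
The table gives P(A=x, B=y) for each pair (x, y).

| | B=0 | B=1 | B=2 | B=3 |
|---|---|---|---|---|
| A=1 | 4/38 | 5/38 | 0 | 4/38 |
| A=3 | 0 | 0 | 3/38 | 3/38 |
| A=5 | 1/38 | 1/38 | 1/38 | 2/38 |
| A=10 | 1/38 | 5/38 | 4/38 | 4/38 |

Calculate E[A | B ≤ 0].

P(B ≤ 0) = 3/19.
Σ A·P over the event = 1·(4/38) + 5·(1/38) + 10·(1/38) = 1/2.
E[A | B ≤ 0] = (1/2) / (3/19) = 19/6.

19/6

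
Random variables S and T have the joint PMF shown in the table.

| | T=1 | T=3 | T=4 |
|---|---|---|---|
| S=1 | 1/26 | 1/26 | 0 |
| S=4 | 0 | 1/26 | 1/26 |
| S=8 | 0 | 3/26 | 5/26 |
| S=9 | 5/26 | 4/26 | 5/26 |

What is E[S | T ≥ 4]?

89/11

P(T ≥ 4) = 11/26.
Σ S·P over the event = 4·(1/26) + 8·(5/26) + 9·(5/26) = 89/26.
E[S | T ≥ 4] = (89/26) / (11/26) = 89/11.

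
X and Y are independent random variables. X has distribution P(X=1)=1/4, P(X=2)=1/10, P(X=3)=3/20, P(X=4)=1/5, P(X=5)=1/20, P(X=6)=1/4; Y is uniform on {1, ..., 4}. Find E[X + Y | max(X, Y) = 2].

29/9

P(max(X, Y) = 2) = 9/80.
Summing (X+Y)·P(x,y) over outcomes with max(X, Y) = 2 gives 29/80.
E[X + Y | max(X, Y) = 2] = (29/80) / (9/80) = 29/9.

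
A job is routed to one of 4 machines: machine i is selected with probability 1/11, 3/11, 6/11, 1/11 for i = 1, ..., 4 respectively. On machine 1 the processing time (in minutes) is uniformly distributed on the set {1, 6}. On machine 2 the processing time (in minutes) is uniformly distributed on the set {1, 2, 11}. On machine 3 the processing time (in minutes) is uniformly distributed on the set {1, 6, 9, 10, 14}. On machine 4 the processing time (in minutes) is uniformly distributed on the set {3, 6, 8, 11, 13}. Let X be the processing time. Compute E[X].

E[X | machine 1] = (1+6)/2 = 7/2.
E[X | machine 2] = (1+2+11)/3 = 14/3.
E[X | machine 3] = (1+6+9+10+14)/5 = 8.
E[X | machine 4] = (3+6+8+11+13)/5 = 41/5.
By the law of total expectation,
E[X] = (1/11)·(7/2) + (3/11)·(14/3) + (6/11)·(8) + (1/11)·(41/5) = 67/10.

67/10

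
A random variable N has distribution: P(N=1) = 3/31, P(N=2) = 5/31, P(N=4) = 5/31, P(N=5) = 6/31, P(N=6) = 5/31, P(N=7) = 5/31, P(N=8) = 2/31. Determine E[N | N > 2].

P(N > 2) = 23/31.
Σ over the event: 4·5/31 + 5·6/31 + 6·5/31 + 7·5/31 + 8·2/31 = 131/31.
E[N | N > 2] = (131/31) / (23/31) = 131/23.

131/23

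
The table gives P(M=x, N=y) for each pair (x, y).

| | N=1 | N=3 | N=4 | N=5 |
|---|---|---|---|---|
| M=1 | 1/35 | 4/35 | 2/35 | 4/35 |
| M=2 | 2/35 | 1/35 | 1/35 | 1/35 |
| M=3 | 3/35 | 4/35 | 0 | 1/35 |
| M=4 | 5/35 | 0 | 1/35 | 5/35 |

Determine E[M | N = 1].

P(N = 1) = 11/35.
Σ M·P over the event = 1·(1/35) + 2·(2/35) + 3·(3/35) + 4·(5/35) = 34/35.
E[M | N = 1] = (34/35) / (11/35) = 34/11.

34/11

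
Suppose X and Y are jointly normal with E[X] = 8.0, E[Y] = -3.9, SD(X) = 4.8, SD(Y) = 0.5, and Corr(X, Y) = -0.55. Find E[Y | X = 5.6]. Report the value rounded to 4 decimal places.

-3.7625

For a bivariate normal, E[Y | X=x] = μ_Y + ρ·(σ_Y/σ_X)·(x − μ_X).
E[Y | X=5.6] = -3.9 + (-0.55)·(0.5/4.8)·(5.6 − (8.0)) = -3.9 + (-0.057292)·(-2.4) = -3.7625.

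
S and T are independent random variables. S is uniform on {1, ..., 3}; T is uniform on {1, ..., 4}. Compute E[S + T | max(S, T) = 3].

24/5

Outcomes with max(S, T) = 3: (1,3), (2,3), (3,1), (3,2), (3,3), each with probability 1/12.
E[S + T | max(S, T) = 3] = (4 + 5 + 4 + 5 + 6) / 5 = 24/5.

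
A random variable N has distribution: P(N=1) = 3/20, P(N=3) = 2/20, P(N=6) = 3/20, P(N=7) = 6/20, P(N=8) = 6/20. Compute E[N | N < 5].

P(N < 5) = 1/4.
Σ over the event: 1·3/20 + 3·1/10 = 9/20.
E[N | N < 5] = (9/20) / (1/4) = 9/5.

9/5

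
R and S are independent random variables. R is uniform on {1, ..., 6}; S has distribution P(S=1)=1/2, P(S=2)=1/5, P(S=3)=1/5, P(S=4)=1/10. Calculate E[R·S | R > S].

306/41

P(R > S) = 41/60.
Summing RS·P(x,y) over outcomes with R > S gives 51/10.
E[R·S | R > S] = (51/10) / (41/60) = 306/41.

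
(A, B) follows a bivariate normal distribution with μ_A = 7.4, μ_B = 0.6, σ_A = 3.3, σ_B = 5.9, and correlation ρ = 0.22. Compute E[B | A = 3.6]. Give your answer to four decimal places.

-0.8947

The regression of B on A has slope ρ·σ_B/σ_A and passes through (μ_A, μ_B).
E[B | A=3.6] = 0.6 + (0.22)·(5.9/3.3)·(3.6 − (7.4)) = 0.6 + (0.39333)·(-3.8) = -0.8947.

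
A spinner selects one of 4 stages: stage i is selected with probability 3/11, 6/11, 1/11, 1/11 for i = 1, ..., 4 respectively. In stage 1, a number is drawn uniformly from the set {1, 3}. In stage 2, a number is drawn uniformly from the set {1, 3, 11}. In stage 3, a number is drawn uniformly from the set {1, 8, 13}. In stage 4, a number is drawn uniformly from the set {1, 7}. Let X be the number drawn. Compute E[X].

E[X | stage 1] = (1+3)/2 = 2.
E[X | stage 2] = (1+3+11)/3 = 5.
E[X | stage 3] = (1+8+13)/3 = 22/3.
E[X | stage 4] = (1+7)/2 = 4.
By the law of total expectation,
E[X] = (3/11)·(2) + (6/11)·(5) + (1/11)·(22/3) + (1/11)·(4) = 142/33.

142/33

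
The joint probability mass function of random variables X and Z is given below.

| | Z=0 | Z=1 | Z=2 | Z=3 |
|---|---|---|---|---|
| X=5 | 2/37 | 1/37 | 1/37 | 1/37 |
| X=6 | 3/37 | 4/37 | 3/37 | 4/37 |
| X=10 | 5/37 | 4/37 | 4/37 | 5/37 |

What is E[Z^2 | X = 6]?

P(X = 6) = 14/37.
Summing Z^2·P(X=x,Z=y) over the conditioning event gives 52/37.
E[Z^2 | X = 6] = (52/37) / (14/37) = 26/7.

26/7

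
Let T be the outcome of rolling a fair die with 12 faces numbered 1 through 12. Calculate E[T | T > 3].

8

Given T > 3, T is equally likely to be any of {4, 5, 6, 7, 8, 9, 10, 11, 12}.
E[T | T > 3] = (4 + 5 + 6 + 7 + 8 + 9 + 10 + 11 + 12) / 9 = 8.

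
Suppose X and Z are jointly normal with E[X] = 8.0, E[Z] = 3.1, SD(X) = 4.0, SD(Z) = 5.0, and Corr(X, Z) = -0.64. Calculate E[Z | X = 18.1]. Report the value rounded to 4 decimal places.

-4.9800

For a bivariate normal, E[Z | X=x] = μ_Z + ρ·(σ_Z/σ_X)·(x − μ_X).
E[Z | X=18.1] = 3.1 + (-0.64)·(5.0/4.0)·(18.1 − (8.0)) = 3.1 + (-0.8)·(10.1) = -4.9800.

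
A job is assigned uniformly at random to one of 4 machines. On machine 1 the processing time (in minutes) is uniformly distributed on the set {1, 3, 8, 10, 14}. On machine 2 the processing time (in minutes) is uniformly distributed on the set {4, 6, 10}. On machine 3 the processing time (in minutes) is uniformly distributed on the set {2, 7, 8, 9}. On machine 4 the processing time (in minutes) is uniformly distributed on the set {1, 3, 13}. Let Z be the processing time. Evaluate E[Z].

E[Z | machine 1] = (1+3+8+10+14)/5 = 36/5.
E[Z | machine 2] = (4+6+10)/3 = 20/3.
E[Z | machine 3] = (2+7+8+9)/4 = 13/2.
E[Z | machine 4] = (1+3+13)/3 = 17/3.
E[Z] = (1/4)·(36/5) + (1/4)·(20/3) + (1/4)·(13/2) + (1/4)·(17/3) = 781/120.

781/120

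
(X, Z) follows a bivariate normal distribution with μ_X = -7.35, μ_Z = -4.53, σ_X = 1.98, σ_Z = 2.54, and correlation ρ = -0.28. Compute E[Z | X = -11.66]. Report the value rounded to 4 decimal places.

-2.9819

For a bivariate normal, E[Z | X=x] = μ_Z + ρ·(σ_Z/σ_X)·(x − μ_X).
E[Z | X=-11.66] = -4.53 + (-0.28)·(2.54/1.98)·(-11.66 − (-7.35)) = -4.53 + (-0.35919)·(-4.31) = -2.9819.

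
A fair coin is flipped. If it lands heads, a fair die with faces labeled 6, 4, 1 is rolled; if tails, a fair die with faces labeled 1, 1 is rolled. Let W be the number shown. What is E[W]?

7/3

E[W | heads] = (6+4+1)/3 = 11/3.
E[W | tails] = (1+1)/2 = 1.
By the law of total expectation,
E[W] = (1/2)·(11/3) + (1/2)·(1) = 7/3.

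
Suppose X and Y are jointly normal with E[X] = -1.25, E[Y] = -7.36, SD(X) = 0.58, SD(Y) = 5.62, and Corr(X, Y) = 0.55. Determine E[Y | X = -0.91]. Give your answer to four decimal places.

For a bivariate normal, E[Y | X=x] = μ_Y + ρ·(σ_Y/σ_X)·(x − μ_X).
E[Y | X=-0.91] = -7.36 + (0.55)·(5.62/0.58)·(-0.91 − (-1.25)) = -7.36 + (5.3293)·(0.34) = -5.5480.

-5.5480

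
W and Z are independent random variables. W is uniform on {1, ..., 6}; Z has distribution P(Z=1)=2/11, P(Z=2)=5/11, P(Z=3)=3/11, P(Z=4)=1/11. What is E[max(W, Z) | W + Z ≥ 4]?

P(W + Z ≥ 4) = 19/22.
Summing max(W,Z)·P(x,y) over outcomes with W + Z ≥ 4 gives 235/66.
E[max(W, Z) | W + Z ≥ 4] = (235/66) / (19/22) = 235/57.

235/57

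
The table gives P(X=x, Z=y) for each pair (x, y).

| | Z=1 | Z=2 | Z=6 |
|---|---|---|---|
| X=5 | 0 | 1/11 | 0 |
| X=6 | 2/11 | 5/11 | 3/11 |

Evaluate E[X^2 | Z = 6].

P(Z = 6) = 3/11.
Σ X^2·P over the event = 36·(3/11) = 108/11.
E[X^2 | Z = 6] = (108/11) / (3/11) = 36.

36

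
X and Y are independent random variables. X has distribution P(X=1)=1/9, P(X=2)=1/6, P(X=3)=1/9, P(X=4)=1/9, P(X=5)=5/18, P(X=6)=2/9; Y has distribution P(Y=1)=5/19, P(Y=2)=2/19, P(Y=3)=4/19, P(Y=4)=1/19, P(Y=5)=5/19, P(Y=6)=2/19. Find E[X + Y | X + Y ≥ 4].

P(X + Y ≥ 4) = 313/342.
Summing (X+Y)·P(x,y) over outcomes with X + Y ≥ 4 gives 398/57.
E[X + Y | X + Y ≥ 4] = (398/57) / (313/342) = 2388/313.

2388/313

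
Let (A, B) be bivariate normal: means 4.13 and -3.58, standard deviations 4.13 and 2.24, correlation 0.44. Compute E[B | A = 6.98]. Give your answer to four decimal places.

-2.8999

The regression of B on A has slope ρ·σ_B/σ_A and passes through (μ_A, μ_B).
E[B | A=6.98] = -3.58 + (0.44)·(2.24/4.13)·(6.98 − (4.13)) = -3.58 + (0.23864)·(2.85) = -2.8999.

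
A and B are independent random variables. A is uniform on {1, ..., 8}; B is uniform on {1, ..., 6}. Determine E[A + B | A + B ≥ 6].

172/19

P(A + B ≥ 6) = 19/24.
Summing (A+B)·P(x,y) over outcomes with A + B ≥ 6 gives 43/6.
E[A + B | A + B ≥ 6] = (43/6) / (19/24) = 172/19.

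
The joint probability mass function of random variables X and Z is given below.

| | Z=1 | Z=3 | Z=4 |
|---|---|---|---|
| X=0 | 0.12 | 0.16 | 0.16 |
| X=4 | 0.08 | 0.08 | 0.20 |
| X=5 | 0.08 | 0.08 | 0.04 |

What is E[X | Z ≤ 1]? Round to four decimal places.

P(Z ≤ 1) = 0.28.
Σ X·P over the event = 0·(0.12) + 4·(0.08) + 5·(0.08) = 0.72.
E[X | Z ≤ 1] = (0.72) / (0.28) = 2.5714.

2.5714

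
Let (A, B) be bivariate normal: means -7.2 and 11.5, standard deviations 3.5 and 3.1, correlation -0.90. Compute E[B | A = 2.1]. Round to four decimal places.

The regression of B on A has slope ρ·σ_B/σ_A and passes through (μ_A, μ_B).
E[B | A=2.1] = 11.5 + (-0.90)·(3.1/3.5)·(2.1 − (-7.2)) = 11.5 + (-0.79714)·(9.3) = 4.0866.

4.0866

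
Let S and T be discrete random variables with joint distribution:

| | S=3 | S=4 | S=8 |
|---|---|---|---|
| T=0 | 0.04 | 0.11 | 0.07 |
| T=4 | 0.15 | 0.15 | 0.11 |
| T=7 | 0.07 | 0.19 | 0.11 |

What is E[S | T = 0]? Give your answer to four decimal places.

5.0909

P(T = 0) = 0.22.
Σ S·P over the event = 3·(0.04) + 4·(0.11) + 8·(0.07) = 1.12.
E[S | T = 0] = (1.12) / (0.22) = 5.0909.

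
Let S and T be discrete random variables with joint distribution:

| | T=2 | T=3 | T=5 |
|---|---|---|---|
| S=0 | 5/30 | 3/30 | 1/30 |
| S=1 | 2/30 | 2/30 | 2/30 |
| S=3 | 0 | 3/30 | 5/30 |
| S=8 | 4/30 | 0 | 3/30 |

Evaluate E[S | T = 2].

34/11

P(T = 2) = 11/30.
Σ S·P over the event = 0·(5/30) + 1·(2/30) + 8·(4/30) = 17/15.
E[S | T = 2] = (17/15) / (11/30) = 34/11.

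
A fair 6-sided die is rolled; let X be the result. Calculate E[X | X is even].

Given X is even, X is equally likely to be any of {2, 4, 6}.
E[X | X is even] = (2 + 4 + 6) / 3 = 4.

4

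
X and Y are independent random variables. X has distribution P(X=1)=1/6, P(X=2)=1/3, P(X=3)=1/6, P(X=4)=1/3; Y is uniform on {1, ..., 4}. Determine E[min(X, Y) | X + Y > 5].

14/5

P(X + Y > 5) = 5/12.
Summing min(X,Y)·P(x,y) over outcomes with X + Y > 5 gives 7/6.
E[min(X, Y) | X + Y > 5] = (7/6) / (5/12) = 14/5.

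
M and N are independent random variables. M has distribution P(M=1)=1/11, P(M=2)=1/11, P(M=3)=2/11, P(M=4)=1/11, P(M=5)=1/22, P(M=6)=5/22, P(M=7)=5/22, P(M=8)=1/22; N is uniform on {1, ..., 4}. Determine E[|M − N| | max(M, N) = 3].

9/8

P(max(M, N) = 3) = 2/11.
Summing |M−N|·P(x,y) over outcomes with max(M, N) = 3 gives 9/44.
E[|M − N| | max(M, N) = 3] = (9/44) / (2/11) = 9/8.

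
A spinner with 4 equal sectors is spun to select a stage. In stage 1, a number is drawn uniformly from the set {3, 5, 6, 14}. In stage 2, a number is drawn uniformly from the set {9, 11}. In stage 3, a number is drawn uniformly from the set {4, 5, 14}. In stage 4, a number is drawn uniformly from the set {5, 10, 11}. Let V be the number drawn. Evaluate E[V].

E[V | stage 1] = (3+5+6+14)/4 = 7.
E[V | stage 2] = (9+11)/2 = 10.
E[V | stage 3] = (4+5+14)/3 = 23/3.
E[V | stage 4] = (5+10+11)/3 = 26/3.
By the law of total expectation,
E[V] = (1/4)·(7) + (1/4)·(10) + (1/4)·(23/3) + (1/4)·(26/3) = 25/3.

25/3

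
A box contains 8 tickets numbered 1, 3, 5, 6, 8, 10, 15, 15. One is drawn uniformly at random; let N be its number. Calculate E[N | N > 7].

12

P(N > 7) = 1/2.
Σ over the event: 8·1/8 + 10·1/8 + 15·1/4 = 6.
E[N | N > 7] = (6) / (1/2) = 12.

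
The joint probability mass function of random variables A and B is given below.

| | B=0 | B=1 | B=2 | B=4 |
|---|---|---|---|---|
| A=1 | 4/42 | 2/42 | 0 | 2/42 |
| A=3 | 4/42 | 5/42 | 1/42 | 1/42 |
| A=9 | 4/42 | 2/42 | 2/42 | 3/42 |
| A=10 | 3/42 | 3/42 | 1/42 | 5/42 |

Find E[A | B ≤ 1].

P(B ≤ 1) = 9/14.
Σ A·P over the event = 1·(4/42) + 1·(2/42) + 3·(4/42) + 3·(5/42) + 9·(4/42) + 9·(2/42) + 10·(3/42) + 10·(3/42) = 7/2.
E[A | B ≤ 1] = (7/2) / (9/14) = 49/9.

49/9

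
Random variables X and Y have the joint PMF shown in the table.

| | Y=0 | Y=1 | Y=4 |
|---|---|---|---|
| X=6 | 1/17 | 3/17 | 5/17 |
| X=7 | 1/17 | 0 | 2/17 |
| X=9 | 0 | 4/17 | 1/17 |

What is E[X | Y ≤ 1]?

P(Y ≤ 1) = 9/17.
Σ X·P over the event = 6·(1/17) + 6·(3/17) + 7·(1/17) + 9·(4/17) = 67/17.
E[X | Y ≤ 1] = (67/17) / (9/17) = 67/9.

67/9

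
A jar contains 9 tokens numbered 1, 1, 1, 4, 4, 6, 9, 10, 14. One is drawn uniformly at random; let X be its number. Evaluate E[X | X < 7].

17/6

P(X < 7) = 2/3.
Σ over the event: 1·1/3 + 4·2/9 + 6·1/9 = 17/9.
E[X | X < 7] = (17/9) / (2/3) = 17/6.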